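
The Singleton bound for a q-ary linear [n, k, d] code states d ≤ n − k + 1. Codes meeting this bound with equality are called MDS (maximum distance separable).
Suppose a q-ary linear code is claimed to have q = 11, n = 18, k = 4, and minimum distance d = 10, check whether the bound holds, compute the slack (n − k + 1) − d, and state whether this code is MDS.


Singleton RHS = n − k + 1 = 15, slack = 5, bound satisfied, not MDS.

Singleton bound: d ≤ n − k + 1.
Here n = 18, k = 4, so n − k + 1 = 15.
Given d = 10, check d ≤ 15: YES.
Slack = (n − k + 1) − d = 5.
The code is NOT MDS (slack = 5 > 0).
Description: the claimed parameters are [18, 4, 10]_11; such a code would be non-MDS.


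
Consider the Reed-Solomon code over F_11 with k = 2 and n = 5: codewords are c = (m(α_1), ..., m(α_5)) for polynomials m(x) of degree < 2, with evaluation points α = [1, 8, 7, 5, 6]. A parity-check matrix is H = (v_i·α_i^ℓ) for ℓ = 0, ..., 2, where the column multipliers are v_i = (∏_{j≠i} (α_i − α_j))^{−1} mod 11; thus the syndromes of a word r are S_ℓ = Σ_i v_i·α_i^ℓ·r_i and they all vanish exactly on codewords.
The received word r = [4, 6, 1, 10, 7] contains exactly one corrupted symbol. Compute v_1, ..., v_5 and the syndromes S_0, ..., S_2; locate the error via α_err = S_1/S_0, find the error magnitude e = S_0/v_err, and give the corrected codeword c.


S = (7, 2, 10), error at position 4, error magnitude e = 8, c = [4, 6, 1, 2, 7].

Step 1: column multipliers v_i = (∏_{j≠i}(α_i − α_j))^{−1} mod 11.
  i = 1 (α = 1): (1−8)(1−7)(1−5)(1−6) = (−7)·(−6)·(−4)·(−5) = 840 ≡ 4, so v_1 = 4^{−1} = 3 (mod 11).
  i = 2 (α = 8): (8−1)(8−7)(8−5)(8−6) = 7·1·3·2 = 42 ≡ 9, so v_2 = 9^{−1} = 5 (mod 11).
  i = 3 (α = 7): (7−1)(7−8)(7−5)(7−6) = 6·(−1)·2·1 = −12 ≡ 10, so v_3 = 10^{−1} = 10 (mod 11).
  i = 4 (α = 5): (5−1)(5−8)(5−7)(5−6) = 4·(−3)·(−2)·(−1) = −24 ≡ 9, so v_4 = 9^{−1} = 5 (mod 11).
  i = 5 (α = 6): (6−1)(6−8)(6−7)(6−5) = 5·(−2)·(−1)·1 = 10 ≡ 10, so v_5 = 10^{−1} = 10 (mod 11).
  v = [3, 5, 10, 5, 10].
Step 2: syndromes of r = [4, 6, 1, 10, 7] (all sums mod 11).
  S_0 = Σ v_i r_i = 3·4 + 5·6 + 10·1 + 5·10 + 10·7 = 172 ≡ 7.
  S_1 = Σ v_i α_i r_i = 3·1·4 + 5·8·6 + 10·7·1 + 5·5·10 + 10·6·7 = 992 ≡ 2.
  α_i^2 mod 11 = [1, 9, 5, 3, 3].
  S_2 = Σ v_i α_i^2 r_i = 3·1·4 + 5·9·6 + 10·5·1 + 5·3·10 + 10·3·7 = 692 ≡ 10.
  S = (7, 2, 10) ≠ 0, so r is not a codeword (an error is present).
Step 3: locate the error. For a single error e at position i, S_ℓ = v_i·e·α_i^ℓ, so α_err = S_1/S_0.
  S_0^{−1} = 7^{−1} = 8 (mod 11), so α_err = 2·8 = 16 ≡ 5 = α_4. Error position i = 4.
  Consistency check: S_2/S_1 = 10·6 = 60 ≡ 5 = α_err ✓ (single-error assumption holds).
Step 4: error magnitude e = S_0/v_4 = S_0·∏_{j≠4}(α_4 − α_j) = 7·9 = 63 ≡ 8 (mod 11).
Step 5: correct position 4: c_4 = r_4 − e = 10 − 8 ≡ 2 (mod 11). Hence c = [4, 6, 1, 2, 7].
  Check: interpolating c through the α_i gives m(x) = 10 + 5·x (degree < 2) with m(α_i) = c_i for every i, so c is indeed a codeword.


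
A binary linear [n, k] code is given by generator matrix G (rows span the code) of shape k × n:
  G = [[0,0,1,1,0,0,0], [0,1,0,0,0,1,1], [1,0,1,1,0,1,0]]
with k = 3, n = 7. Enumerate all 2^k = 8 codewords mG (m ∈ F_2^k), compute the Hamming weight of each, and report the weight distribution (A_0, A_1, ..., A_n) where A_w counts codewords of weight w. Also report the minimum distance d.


Weight distribution: A_0 = 1, A_2 = 2, A_3 = 2, A_4 = 1, A_5 = 2. Minimum distance d = 2.

Enumerate all 2^3 = 8 messages m ∈ F_2^3.
For each, compute codeword c = mG in F_2^7, then tally its weight.
  m = 000 → c = 0000000, weight = 0.
  m = 100 → c = 0011000, weight = 2.
  m = 010 → c = 0100011, weight = 3.
  m = 110 → c = 0111011, weight = 5.
  m = 001 → c = 1011010, weight = 4.
  m = 101 → c = 1000010, weight = 2.
  m = 011 → c = 1111001, weight = 5.
  m = 111 → c = 1100001, weight = 3.
Tally weights:
  weight 0: 1 codewords.
  weight 2: 2 codewords.
  weight 3: 2 codewords.
  weight 4: 1 codewords.
  weight 5: 2 codewords.
Minimum distance d = smallest w > 0 with A_w > 0 = 2.
Sanity: Σ A_w = 8 = 2^3 = 8 ✓.


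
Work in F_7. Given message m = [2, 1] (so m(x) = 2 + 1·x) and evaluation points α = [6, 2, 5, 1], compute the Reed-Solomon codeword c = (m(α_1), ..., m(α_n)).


c = [1, 4, 0, 3]

Message polynomial: m(x) = 2 + 1·x (mod 7).
For each evaluation point α_i, compute m(α_i) mod 7:
  α_1 = 6: Horner steps 1 → 1, so m(6) = 1.
  α_2 = 2: Horner steps 1 → 4, so m(2) = 4.
  α_3 = 5: Horner steps 1 → 0, so m(5) = 0.
  α_4 = 1: Horner steps 1 → 3, so m(1) = 3.
Codeword c = [1, 4, 0, 3] ∈ F_7^4.


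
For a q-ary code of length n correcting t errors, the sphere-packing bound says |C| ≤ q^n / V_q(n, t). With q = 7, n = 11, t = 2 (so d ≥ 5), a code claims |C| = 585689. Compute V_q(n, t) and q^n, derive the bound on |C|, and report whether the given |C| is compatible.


V_q(n, t) = 2047, q^n = 1977326743, Hamming bound = 965963, |C| = 585689 ≤ bound (satisfied).

Step 1: Compute V_q(n, t) = Σ_{j=0}^2 C(n, j) (q−1)^j.
  j = 0: C(11,0)·(6)^0 = 1·1 = 1.
  j = 1: C(11,1)·(6)^1 = 11·6 = 66.
  j = 2: C(11,2)·(6)^2 = 55·36 = 1980.
  V_q(n, t) = 1 + 66 + 1980 = 2047.
Step 2: q^n = 7^11 = 1977326743.
Step 3: Hamming bound ⌊q^n / V_q(n,t)⌋ = ⌊1977326743/2047⌋ = 965963.
Step 4: Compare |C| = 585689 to 965963: satisfied.
The claimed |C| lies below the Hamming bound.


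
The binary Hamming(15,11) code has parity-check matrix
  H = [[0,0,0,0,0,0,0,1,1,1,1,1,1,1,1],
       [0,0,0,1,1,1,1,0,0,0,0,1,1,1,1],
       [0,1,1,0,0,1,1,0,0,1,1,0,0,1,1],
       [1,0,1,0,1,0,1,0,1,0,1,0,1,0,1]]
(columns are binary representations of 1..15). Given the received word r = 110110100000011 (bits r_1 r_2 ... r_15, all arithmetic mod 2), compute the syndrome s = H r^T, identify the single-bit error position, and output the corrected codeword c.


s = (0, 1, 0, 0)^T, error position = 4, corrected codeword c = 110010100000011

Compute s = H r^T mod 2 one row at a time:
  s_1 = 0 + 0 + 0 + 0 + 0 + 0 + 1 + 1 = 2 ≡ 0 (mod 2).
  s_2 = 1 + 1 + 0 + 1 + 0 + 0 + 1 + 1 = 5 ≡ 1 (mod 2).
  s_3 = 1 + 0 + 0 + 1 + 0 + 0 + 1 + 1 = 4 ≡ 0 (mod 2).
  s_4 = 1 + 0 + 1 + 1 + 0 + 0 + 0 + 1 = 4 ≡ 0 (mod 2).
s = (0, 1, 0, 0)^T — this equals column 4 of H (binary 0100), so error is at position 4.
Correct: flip bit 4 of r = 110110100000011 to get c = 110010100000011.


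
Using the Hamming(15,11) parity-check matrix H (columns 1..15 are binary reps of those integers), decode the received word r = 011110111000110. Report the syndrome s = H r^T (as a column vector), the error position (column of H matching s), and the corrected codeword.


s = (0, 1, 0, 1)^T, error position = 5, corrected codeword c = 011100111000110

Compute s = H r^T mod 2 one row at a time:
  s_1 = 1 + 1 + 0 + 0 + 0 + 1 + 1 + 0 = 4 ≡ 0 (mod 2).
  s_2 = 1 + 1 + 0 + 1 + 0 + 1 + 1 + 0 = 5 ≡ 1 (mod 2).
  s_3 = 1 + 1 + 0 + 1 + 0 + 0 + 1 + 0 = 4 ≡ 0 (mod 2).
  s_4 = 0 + 1 + 1 + 1 + 1 + 0 + 1 + 0 = 5 ≡ 1 (mod 2).
s = (0, 1, 0, 1)^T — this equals column 5 of H (binary 0101), so error is at position 5.
Correct: flip bit 5 of r = 011110111000110 to get c = 011100111000110.


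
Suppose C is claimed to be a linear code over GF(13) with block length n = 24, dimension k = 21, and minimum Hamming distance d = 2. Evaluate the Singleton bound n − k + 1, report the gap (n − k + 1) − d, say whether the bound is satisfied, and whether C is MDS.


Singleton RHS = n − k + 1 = 4, slack = 2, bound satisfied, not MDS.

Singleton bound: d ≤ n − k + 1.
Here n = 24, k = 21, so n − k + 1 = 4.
Given d = 2, check d ≤ 4: YES.
Slack = (n − k + 1) − d = 2.
The code is NOT MDS (slack = 2 > 0).
Description: the claimed parameters are [24, 21, 2]_13; such a code would be non-MDS.


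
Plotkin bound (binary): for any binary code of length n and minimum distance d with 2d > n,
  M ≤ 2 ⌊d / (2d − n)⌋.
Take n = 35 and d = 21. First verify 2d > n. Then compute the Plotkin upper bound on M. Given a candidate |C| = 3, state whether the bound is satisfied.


Plotkin bound M ≤ 6; given |C| = 3 ≤ bound (satisfied).

Check applicability: 2d = 42, n = 35.
2d − n = 7 > 0, so Plotkin applies.
Compute d/(2d−n) = 21/7 ≈ 3.0000.
⌊d/(2d−n)⌋ = 3.
Plotkin bound: M ≤ 2·3 = 6.
Given |C| = 3, check: satisfied.
This |C| is below the Plotkin bound.


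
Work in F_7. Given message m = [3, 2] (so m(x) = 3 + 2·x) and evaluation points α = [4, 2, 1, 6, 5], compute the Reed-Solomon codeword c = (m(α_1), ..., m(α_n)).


c = [4, 0, 5, 1, 6]

Message polynomial: m(x) = 3 + 2·x (mod 7).
For each evaluation point α_i, compute m(α_i) mod 7:
  α_1 = 4: Horner steps 2 → 4, so m(4) = 4.
  α_2 = 2: Horner steps 2 → 0, so m(2) = 0.
  α_3 = 1: Horner steps 2 → 5, so m(1) = 5.
  α_4 = 6: Horner steps 2 → 1, so m(6) = 1.
  α_5 = 5: Horner steps 2 → 6, so m(5) = 6.
Codeword c = [4, 0, 5, 1, 6] ∈ F_7^5.


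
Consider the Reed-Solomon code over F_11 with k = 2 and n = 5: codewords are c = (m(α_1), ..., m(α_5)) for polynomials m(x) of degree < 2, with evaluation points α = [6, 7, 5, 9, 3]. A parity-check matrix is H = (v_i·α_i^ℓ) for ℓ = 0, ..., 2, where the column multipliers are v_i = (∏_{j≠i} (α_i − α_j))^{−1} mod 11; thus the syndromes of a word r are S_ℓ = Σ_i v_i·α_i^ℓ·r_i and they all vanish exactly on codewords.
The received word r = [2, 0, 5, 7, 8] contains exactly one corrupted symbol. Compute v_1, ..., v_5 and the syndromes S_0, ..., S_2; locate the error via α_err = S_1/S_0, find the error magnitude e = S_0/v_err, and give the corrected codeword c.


S = (2, 10, 6), error at position 3, error magnitude e = 1, c = [2, 0, 4, 7, 8].

Step 1: column multipliers v_i = (∏_{j≠i}(α_i − α_j))^{−1} mod 11.
  i = 1 (α = 6): (6−7)(6−5)(6−9)(6−3) = (−1)·1·(−3)·3 = 9 ≡ 9, so v_1 = 9^{−1} = 5 (mod 11).
  i = 2 (α = 7): (7−6)(7−5)(7−9)(7−3) = 1·2·(−2)·4 = −16 ≡ 6, so v_2 = 6^{−1} = 2 (mod 11).
  i = 3 (α = 5): (5−6)(5−7)(5−9)(5−3) = (−1)·(−2)·(−4)·2 = −16 ≡ 6, so v_3 = 6^{−1} = 2 (mod 11).
  i = 4 (α = 9): (9−6)(9−7)(9−5)(9−3) = 3·2·4·6 = 144 ≡ 1, so v_4 = 1^{−1} = 1 (mod 11).
  i = 5 (α = 3): (3−6)(3−7)(3−5)(3−9) = (−3)·(−4)·(−2)·(−6) = 144 ≡ 1, so v_5 = 1^{−1} = 1 (mod 11).
  v = [5, 2, 2, 1, 1].
Step 2: syndromes of r = [2, 0, 5, 7, 8] (all sums mod 11).
  S_0 = Σ v_i r_i = 5·2 + 2·0 + 2·5 + 1·7 + 1·8 = 35 ≡ 2.
  S_1 = Σ v_i α_i r_i = 5·6·2 + 2·7·0 + 2·5·5 + 1·9·7 + 1·3·8 = 197 ≡ 10.
  α_i^2 mod 11 = [3, 5, 3, 4, 9].
  S_2 = Σ v_i α_i^2 r_i = 5·3·2 + 2·5·0 + 2·3·5 + 1·4·7 + 1·9·8 = 160 ≡ 6.
  S = (2, 10, 6) ≠ 0, so r is not a codeword (an error is present).
Step 3: locate the error. For a single error e at position i, S_ℓ = v_i·e·α_i^ℓ, so α_err = S_1/S_0.
  S_0^{−1} = 2^{−1} = 6 (mod 11), so α_err = 10·6 = 60 ≡ 5 = α_3. Error position i = 3.
  Consistency check: S_2/S_1 = 6·10 = 60 ≡ 5 = α_err ✓ (single-error assumption holds).
Step 4: error magnitude e = S_0/v_3 = S_0·∏_{j≠3}(α_3 − α_j) = 2·6 = 12 ≡ 1 (mod 11).
Step 5: correct position 3: c_3 = r_3 − e = 5 − 1 ≡ 4 (mod 11). Hence c = [2, 0, 4, 7, 8].
  Check: interpolating c through the α_i gives m(x) = 3 + 9·x (degree < 2) with m(α_i) = c_i for every i, so c is indeed a codeword.


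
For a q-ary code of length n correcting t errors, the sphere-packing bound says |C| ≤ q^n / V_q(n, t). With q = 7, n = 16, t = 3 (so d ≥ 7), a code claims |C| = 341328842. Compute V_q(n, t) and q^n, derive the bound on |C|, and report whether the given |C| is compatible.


V_q(n, t) = 125377, q^n = 33232930569601, Hamming bound = 265064011, |C| = 341328842 > bound (violated).

Step 1: Compute V_q(n, t) = Σ_{j=0}^3 C(n, j) (q−1)^j.
  j = 0: C(16,0)·(6)^0 = 1·1 = 1.
  j = 1: C(16,1)·(6)^1 = 16·6 = 96.
  j = 2: C(16,2)·(6)^2 = 120·36 = 4320.
  j = 3: C(16,3)·(6)^3 = 560·216 = 120960.
  V_q(n, t) = 1 + 96 + 4320 + 120960 = 125377.
Step 2: q^n = 7^16 = 33232930569601.
Step 3: Hamming bound ⌊q^n / V_q(n,t)⌋ = ⌊33232930569601/125377⌋ = 265064011.
Step 4: Compare |C| = 341328842 to 265064011: violated.
The claimed |C| lies above the Hamming bound, so no 7-ary code of length 16 with d ≥ 7 can have 341328842 codewords.


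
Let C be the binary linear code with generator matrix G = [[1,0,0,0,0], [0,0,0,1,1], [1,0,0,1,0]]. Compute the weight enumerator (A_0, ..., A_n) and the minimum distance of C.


Weight distribution: A_0 = 1, A_1 = 3, A_2 = 3, A_3 = 1. Minimum distance d = 1.

Enumerate all 2^3 = 8 messages m ∈ F_2^3.
For each, compute codeword c = mG in F_2^5, then tally its weight.
  m = 000 → c = 00000, weight = 0.
  m = 100 → c = 10000, weight = 1.
  m = 010 → c = 00011, weight = 2.
  m = 110 → c = 10011, weight = 3.
  m = 001 → c = 10010, weight = 2.
  m = 101 → c = 00010, weight = 1.
  m = 011 → c = 10001, weight = 2.
  m = 111 → c = 00001, weight = 1.
Tally weights:
  weight 0: 1 codewords.
  weight 1: 3 codewords.
  weight 2: 3 codewords.
  weight 3: 1 codewords.
Minimum distance d = smallest w > 0 with A_w > 0 = 1.
Sanity: Σ A_w = 8 = 2^3 = 8 ✓.


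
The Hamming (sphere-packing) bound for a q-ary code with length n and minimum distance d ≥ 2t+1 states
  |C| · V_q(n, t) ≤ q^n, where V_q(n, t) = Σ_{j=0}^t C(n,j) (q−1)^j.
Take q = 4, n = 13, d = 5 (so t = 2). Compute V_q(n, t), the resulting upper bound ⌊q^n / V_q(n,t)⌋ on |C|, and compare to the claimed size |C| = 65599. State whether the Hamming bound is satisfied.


V_q(n, t) = 742, q^n = 67108864, Hamming bound = 90443, |C| = 65599 ≤ bound (satisfied).

Step 1: Compute V_q(n, t) = Σ_{j=0}^2 C(n, j) (q−1)^j.
  j = 0: C(13,0)·(3)^0 = 1·1 = 1.
  j = 1: C(13,1)·(3)^1 = 13·3 = 39.
  j = 2: C(13,2)·(3)^2 = 78·9 = 702.
  V_q(n, t) = 1 + 39 + 702 = 742.
Step 2: q^n = 4^13 = 67108864.
Step 3: Hamming bound ⌊q^n / V_q(n,t)⌋ = ⌊67108864/742⌋ = 90443.
Step 4: Compare |C| = 65599 to 90443: satisfied.
The claimed |C| lies below the Hamming bound.


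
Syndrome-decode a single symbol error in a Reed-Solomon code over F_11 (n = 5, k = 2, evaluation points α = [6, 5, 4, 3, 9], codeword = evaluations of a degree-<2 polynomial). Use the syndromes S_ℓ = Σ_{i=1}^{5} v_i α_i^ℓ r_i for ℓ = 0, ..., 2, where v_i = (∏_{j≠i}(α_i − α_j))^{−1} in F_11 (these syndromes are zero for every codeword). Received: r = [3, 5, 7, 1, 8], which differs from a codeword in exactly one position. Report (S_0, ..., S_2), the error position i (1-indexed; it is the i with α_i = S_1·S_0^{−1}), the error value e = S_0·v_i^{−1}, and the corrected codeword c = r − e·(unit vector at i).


S = (1, 3, 9), error at position 4, error magnitude e = 3, c = [3, 5, 7, 9, 8].

Step 1: column multipliers v_i = (∏_{j≠i}(α_i − α_j))^{−1} mod 11.
  i = 1 (α = 6): (6−5)(6−4)(6−3)(6−9) = 1·2·3·(−3) = −18 ≡ 4, so v_1 = 4^{−1} = 3 (mod 11).
  i = 2 (α = 5): (5−6)(5−4)(5−3)(5−9) = (−1)·1·2·(−4) = 8 ≡ 8, so v_2 = 8^{−1} = 7 (mod 11).
  i = 3 (α = 4): (4−6)(4−5)(4−3)(4−9) = (−2)·(−1)·1·(−5) = −10 ≡ 1, so v_3 = 1^{−1} = 1 (mod 11).
  i = 4 (α = 3): (3−6)(3−5)(3−4)(3−9) = (−3)·(−2)·(−1)·(−6) = 36 ≡ 3, so v_4 = 3^{−1} = 4 (mod 11).
  i = 5 (α = 9): (9−6)(9−5)(9−4)(9−3) = 3·4·5·6 = 360 ≡ 8, so v_5 = 8^{−1} = 7 (mod 11).
  v = [3, 7, 1, 4, 7].
Step 2: syndromes of r = [3, 5, 7, 1, 8] (all sums mod 11).
  S_0 = Σ v_i r_i = 3·3 + 7·5 + 1·7 + 4·1 + 7·8 = 111 ≡ 1.
  S_1 = Σ v_i α_i r_i = 3·6·3 + 7·5·5 + 1·4·7 + 4·3·1 + 7·9·8 = 773 ≡ 3.
  α_i^2 mod 11 = [3, 3, 5, 9, 4].
  S_2 = Σ v_i α_i^2 r_i = 3·3·3 + 7·3·5 + 1·5·7 + 4·9·1 + 7·4·8 = 427 ≡ 9.
  S = (1, 3, 9) ≠ 0, so r is not a codeword (an error is present).
Step 3: locate the error. For a single error e at position i, S_ℓ = v_i·e·α_i^ℓ, so α_err = S_1/S_0.
  S_0^{−1} = 1^{−1} = 1 (mod 11), so α_err = 3·1 = 3 ≡ 3 = α_4. Error position i = 4.
  Consistency check: S_2/S_1 = 9·4 = 36 ≡ 3 = α_err ✓ (single-error assumption holds).
Step 4: error magnitude e = S_0/v_4 = S_0·∏_{j≠4}(α_4 − α_j) = 1·3 = 3 ≡ 3 (mod 11).
Step 5: correct position 4: c_4 = r_4 − e = 1 − 3 ≡ 9 (mod 11). Hence c = [3, 5, 7, 9, 8].
  Check: interpolating c through the α_i gives m(x) = 4 + 9·x (degree < 2) with m(α_i) = c_i for every i, so c is indeed a codeword.


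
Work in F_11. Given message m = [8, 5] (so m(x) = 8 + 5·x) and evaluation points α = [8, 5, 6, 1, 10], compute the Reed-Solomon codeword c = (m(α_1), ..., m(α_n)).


c = [4, 0, 5, 2, 3]

Message polynomial: m(x) = 8 + 5·x (mod 11).
For each evaluation point α_i, compute m(α_i) mod 11:
  α_1 = 8: Horner steps 5 → 4, so m(8) = 4.
  α_2 = 5: Horner steps 5 → 0, so m(5) = 0.
  α_3 = 6: Horner steps 5 → 5, so m(6) = 5.
  α_4 = 1: Horner steps 5 → 2, so m(1) = 2.
  α_5 = 10: Horner steps 5 → 3, so m(10) = 3.
Codeword c = [4, 0, 5, 2, 3] ∈ F_11^5.


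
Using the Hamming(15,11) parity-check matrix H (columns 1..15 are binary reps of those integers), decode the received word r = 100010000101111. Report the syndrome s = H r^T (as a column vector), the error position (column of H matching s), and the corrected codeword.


s = (1, 1, 1, 0)^T, error position = 14, corrected codeword c = 100010000101101

Compute s = H r^T mod 2 one row at a time:
  s_1 = 0 + 0 + 1 + 0 + 1 + 1 + 1 + 1 = 5 ≡ 1 (mod 2).
  s_2 = 0 + 1 + 0 + 0 + 1 + 1 + 1 + 1 = 5 ≡ 1 (mod 2).
  s_3 = 0 + 0 + 0 + 0 + 1 + 0 + 1 + 1 = 3 ≡ 1 (mod 2).
  s_4 = 1 + 0 + 1 + 0 + 0 + 0 + 1 + 1 = 4 ≡ 0 (mod 2).
s = (1, 1, 1, 0)^T — this equals column 14 of H (binary 1110), so error is at position 14.
Correct: flip bit 14 of r = 100010000101111 to get c = 100010000101101.


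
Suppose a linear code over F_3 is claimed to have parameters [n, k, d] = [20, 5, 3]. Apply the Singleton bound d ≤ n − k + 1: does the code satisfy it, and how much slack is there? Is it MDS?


Singleton RHS = n − k + 1 = 16, slack = 13, bound satisfied, not MDS.

Singleton bound: d ≤ n − k + 1.
Here n = 20, k = 5, so n − k + 1 = 16.
Given d = 3, check d ≤ 16: YES.
Slack = (n − k + 1) − d = 13.
The code is NOT MDS (slack = 13 > 0).
Description: the claimed parameters are [20, 5, 3]_3; such a code would be non-MDS.


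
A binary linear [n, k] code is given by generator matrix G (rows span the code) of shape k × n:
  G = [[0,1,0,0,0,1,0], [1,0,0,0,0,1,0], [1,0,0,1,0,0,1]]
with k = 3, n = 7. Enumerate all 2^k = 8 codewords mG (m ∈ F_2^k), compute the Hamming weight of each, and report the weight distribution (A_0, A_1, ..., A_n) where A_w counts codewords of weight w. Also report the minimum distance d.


Weight distribution: A_0 = 1, A_2 = 3, A_3 = 3, A_5 = 1. Minimum distance d = 2.

Enumerate all 2^3 = 8 messages m ∈ F_2^3.
For each, compute codeword c = mG in F_2^7, then tally its weight.
  m = 000 → c = 0000000, weight = 0.
  m = 100 → c = 0100010, weight = 2.
  m = 010 → c = 1000010, weight = 2.
  m = 110 → c = 1100000, weight = 2.
  m = 001 → c = 1001001, weight = 3.
  m = 101 → c = 1101011, weight = 5.
  m = 011 → c = 0001011, weight = 3.
  m = 111 → c = 0101001, weight = 3.
Tally weights:
  weight 0: 1 codewords.
  weight 2: 3 codewords.
  weight 3: 3 codewords.
  weight 5: 1 codewords.
Minimum distance d = smallest w > 0 with A_w > 0 = 2.
Sanity: Σ A_w = 8 = 2^3 = 8 ✓.


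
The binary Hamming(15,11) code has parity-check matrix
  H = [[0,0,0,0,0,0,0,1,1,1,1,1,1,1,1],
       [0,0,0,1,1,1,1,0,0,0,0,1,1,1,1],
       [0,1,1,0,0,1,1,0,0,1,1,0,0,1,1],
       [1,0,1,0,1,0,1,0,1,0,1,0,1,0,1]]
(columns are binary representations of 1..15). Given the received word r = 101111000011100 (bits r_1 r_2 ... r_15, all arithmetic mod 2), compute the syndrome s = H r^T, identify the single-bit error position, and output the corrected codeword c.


s = (1, 1, 1, 1)^T, error position = 15, corrected codeword c = 101111000011101

Compute s = H r^T mod 2 one row at a time:
  s_1 = 0 + 0 + 0 + 1 + 1 + 1 + 0 + 0 = 3 ≡ 1 (mod 2).
  s_2 = 1 + 1 + 1 + 0 + 1 + 1 + 0 + 0 = 5 ≡ 1 (mod 2).
  s_3 = 0 + 1 + 1 + 0 + 0 + 1 + 0 + 0 = 3 ≡ 1 (mod 2).
  s_4 = 1 + 1 + 1 + 0 + 0 + 1 + 1 + 0 = 5 ≡ 1 (mod 2).
s = (1, 1, 1, 1)^T — this equals column 15 of H (binary 1111), so error is at position 15.
Correct: flip bit 15 of r = 101111000011100 to get c = 101111000011101.


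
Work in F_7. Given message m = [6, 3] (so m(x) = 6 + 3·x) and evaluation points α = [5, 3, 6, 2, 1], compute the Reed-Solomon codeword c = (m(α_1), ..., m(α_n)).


c = [0, 1, 3, 5, 2]

Message polynomial: m(x) = 6 + 3·x (mod 7).
For each evaluation point α_i, compute m(α_i) mod 7:
  α_1 = 5: Horner steps 3 → 0, so m(5) = 0.
  α_2 = 3: Horner steps 3 → 1, so m(3) = 1.
  α_3 = 6: Horner steps 3 → 3, so m(6) = 3.
  α_4 = 2: Horner steps 3 → 5, so m(2) = 5.
  α_5 = 1: Horner steps 3 → 2, so m(1) = 2.
Codeword c = [0, 1, 3, 5, 2] ∈ F_7^5.


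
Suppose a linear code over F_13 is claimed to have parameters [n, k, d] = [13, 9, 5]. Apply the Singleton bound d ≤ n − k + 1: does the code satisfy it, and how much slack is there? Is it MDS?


Singleton RHS = n − k + 1 = 5, slack = 0, bound satisfied, MDS.

Singleton bound: d ≤ n − k + 1.
Here n = 13, k = 9, so n − k + 1 = 5.
Given d = 5, check d ≤ 5: YES.
Slack = (n − k + 1) − d = 0.
The code is MDS (slack = 0).
Description: the claimed parameters are [13, 9, 5]_13; such a code would be MDS (meets Singleton bound).


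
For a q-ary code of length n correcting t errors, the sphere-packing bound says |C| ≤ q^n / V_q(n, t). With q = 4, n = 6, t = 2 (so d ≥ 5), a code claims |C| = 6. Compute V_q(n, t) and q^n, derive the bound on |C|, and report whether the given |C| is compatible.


V_q(n, t) = 154, q^n = 4096, Hamming bound = 26, |C| = 6 ≤ bound (satisfied).

Step 1: Compute V_q(n, t) = Σ_{j=0}^2 C(n, j) (q−1)^j.
  j = 0: C(6,0)·(3)^0 = 1·1 = 1.
  j = 1: C(6,1)·(3)^1 = 6·3 = 18.
  j = 2: C(6,2)·(3)^2 = 15·9 = 135.
  V_q(n, t) = 1 + 18 + 135 = 154.
Step 2: q^n = 4^6 = 4096.
Step 3: Hamming bound ⌊q^n / V_q(n,t)⌋ = ⌊4096/154⌋ = 26.
Step 4: Compare |C| = 6 to 26: satisfied.
The claimed |C| lies below the Hamming bound.


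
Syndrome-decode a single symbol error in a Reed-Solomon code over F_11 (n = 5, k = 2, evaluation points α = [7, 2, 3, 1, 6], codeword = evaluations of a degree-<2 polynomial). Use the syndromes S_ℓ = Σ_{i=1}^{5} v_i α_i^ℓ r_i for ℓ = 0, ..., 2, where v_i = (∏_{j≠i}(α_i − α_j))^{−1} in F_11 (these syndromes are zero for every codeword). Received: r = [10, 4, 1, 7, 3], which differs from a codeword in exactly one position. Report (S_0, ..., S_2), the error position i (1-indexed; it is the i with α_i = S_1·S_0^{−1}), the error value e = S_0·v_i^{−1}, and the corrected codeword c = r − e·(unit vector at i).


S = (1, 7, 5), error at position 1, error magnitude e = 10, c = [0, 4, 1, 7, 3].

Step 1: column multipliers v_i = (∏_{j≠i}(α_i − α_j))^{−1} mod 11.
  i = 1 (α = 7): (7−2)(7−3)(7−1)(7−6) = 5·4·6·1 = 120 ≡ 10, so v_1 = 10^{−1} = 10 (mod 11).
  i = 2 (α = 2): (2−7)(2−3)(2−1)(2−6) = (−5)·(−1)·1·(−4) = −20 ≡ 2, so v_2 = 2^{−1} = 6 (mod 11).
  i = 3 (α = 3): (3−7)(3−2)(3−1)(3−6) = (−4)·1·2·(−3) = 24 ≡ 2, so v_3 = 2^{−1} = 6 (mod 11).
  i = 4 (α = 1): (1−7)(1−2)(1−3)(1−6) = (−6)·(−1)·(−2)·(−5) = 60 ≡ 5, so v_4 = 5^{−1} = 9 (mod 11).
  i = 5 (α = 6): (6−7)(6−2)(6−3)(6−1) = (−1)·4·3·5 = −60 ≡ 6, so v_5 = 6^{−1} = 2 (mod 11).
  v = [10, 6, 6, 9, 2].
Step 2: syndromes of r = [10, 4, 1, 7, 3] (all sums mod 11).
  S_0 = Σ v_i r_i = 10·10 + 6·4 + 6·1 + 9·7 + 2·3 = 199 ≡ 1.
  S_1 = Σ v_i α_i r_i = 10·7·10 + 6·2·4 + 6·3·1 + 9·1·7 + 2·6·3 = 865 ≡ 7.
  α_i^2 mod 11 = [5, 4, 9, 1, 3].
  S_2 = Σ v_i α_i^2 r_i = 10·5·10 + 6·4·4 + 6·9·1 + 9·1·7 + 2·3·3 = 731 ≡ 5.
  S = (1, 7, 5) ≠ 0, so r is not a codeword (an error is present).
Step 3: locate the error. For a single error e at position i, S_ℓ = v_i·e·α_i^ℓ, so α_err = S_1/S_0.
  S_0^{−1} = 1^{−1} = 1 (mod 11), so α_err = 7·1 = 7 ≡ 7 = α_1. Error position i = 1.
  Consistency check: S_2/S_1 = 5·8 = 40 ≡ 7 = α_err ✓ (single-error assumption holds).
Step 4: error magnitude e = S_0/v_1 = S_0·∏_{j≠1}(α_1 − α_j) = 1·10 = 10 ≡ 10 (mod 11).
Step 5: correct position 1: c_1 = r_1 − e = 10 − 10 ≡ 0 (mod 11). Hence c = [0, 4, 1, 7, 3].
  Check: interpolating c through the α_i gives m(x) = 10 + 8·x (degree < 2) with m(α_i) = c_i for every i, so c is indeed a codeword.


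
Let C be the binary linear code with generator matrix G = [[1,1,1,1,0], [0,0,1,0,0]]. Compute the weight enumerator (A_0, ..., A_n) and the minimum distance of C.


Weight distribution: A_0 = 1, A_1 = 1, A_3 = 1, A_4 = 1. Minimum distance d = 1.

Enumerate all 2^2 = 4 messages m ∈ F_2^2.
For each, compute codeword c = mG in F_2^5, then tally its weight.
  m = 00 → c = 00000, weight = 0.
  m = 10 → c = 11110, weight = 4.
  m = 01 → c = 00100, weight = 1.
  m = 11 → c = 11010, weight = 3.
Tally weights:
  weight 0: 1 codewords.
  weight 1: 1 codewords.
  weight 3: 1 codewords.
  weight 4: 1 codewords.
Minimum distance d = smallest w > 0 with A_w > 0 = 1.
Sanity: Σ A_w = 4 = 2^2 = 4 ✓.


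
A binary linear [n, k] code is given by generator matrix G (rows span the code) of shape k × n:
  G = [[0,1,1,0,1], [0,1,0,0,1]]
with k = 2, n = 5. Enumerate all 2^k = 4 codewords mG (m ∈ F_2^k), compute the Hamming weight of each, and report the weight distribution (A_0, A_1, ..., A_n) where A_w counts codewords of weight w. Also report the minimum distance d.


Weight distribution: A_0 = 1, A_1 = 1, A_2 = 1, A_3 = 1. Minimum distance d = 1.

Enumerate all 2^2 = 4 messages m ∈ F_2^2.
For each, compute codeword c = mG in F_2^5, then tally its weight.
  m = 00 → c = 00000, weight = 0.
  m = 10 → c = 01101, weight = 3.
  m = 01 → c = 01001, weight = 2.
  m = 11 → c = 00100, weight = 1.
Tally weights:
  weight 0: 1 codewords.
  weight 1: 1 codewords.
  weight 2: 1 codewords.
  weight 3: 1 codewords.
Minimum distance d = smallest w > 0 with A_w > 0 = 1.
Sanity: Σ A_w = 4 = 2^2 = 4 ✓.


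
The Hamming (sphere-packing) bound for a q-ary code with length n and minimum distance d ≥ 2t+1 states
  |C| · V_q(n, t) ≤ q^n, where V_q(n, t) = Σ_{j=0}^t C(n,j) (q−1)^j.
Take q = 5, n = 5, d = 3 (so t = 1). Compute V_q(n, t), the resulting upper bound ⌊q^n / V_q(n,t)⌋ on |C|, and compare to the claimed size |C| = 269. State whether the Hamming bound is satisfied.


V_q(n, t) = 21, q^n = 3125, Hamming bound = 148, |C| = 269 > bound (violated).

Step 1: Compute V_q(n, t) = Σ_{j=0}^1 C(n, j) (q−1)^j.
  j = 0: C(5,0)·(4)^0 = 1·1 = 1.
  j = 1: C(5,1)·(4)^1 = 5·4 = 20.
  V_q(n, t) = 1 + 20 = 21.
Step 2: q^n = 5^5 = 3125.
Step 3: Hamming bound ⌊q^n / V_q(n,t)⌋ = ⌊3125/21⌋ = 148.
Step 4: Compare |C| = 269 to 148: violated.
The claimed |C| lies above the Hamming bound, so no 5-ary code of length 5 with d ≥ 3 can have 269 codewords.


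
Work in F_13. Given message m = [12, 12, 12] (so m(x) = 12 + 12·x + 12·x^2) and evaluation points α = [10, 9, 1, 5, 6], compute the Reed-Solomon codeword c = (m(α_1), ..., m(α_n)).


c = [6, 0, 10, 8, 9]

Message polynomial: m(x) = 12 + 12·x + 12·x^2 (mod 13).
For each evaluation point α_i, compute m(α_i) mod 13:
  α_1 = 10: Horner steps 12 → 2 → 6, so m(10) = 6.
  α_2 = 9: Horner steps 12 → 3 → 0, so m(9) = 0.
  α_3 = 1: Horner steps 12 → 11 → 10, so m(1) = 10.
  α_4 = 5: Horner steps 12 → 7 → 8, so m(5) = 8.
  α_5 = 6: Horner steps 12 → 6 → 9, so m(6) = 9.
Codeword c = [6, 0, 10, 8, 9] ∈ F_13^5.


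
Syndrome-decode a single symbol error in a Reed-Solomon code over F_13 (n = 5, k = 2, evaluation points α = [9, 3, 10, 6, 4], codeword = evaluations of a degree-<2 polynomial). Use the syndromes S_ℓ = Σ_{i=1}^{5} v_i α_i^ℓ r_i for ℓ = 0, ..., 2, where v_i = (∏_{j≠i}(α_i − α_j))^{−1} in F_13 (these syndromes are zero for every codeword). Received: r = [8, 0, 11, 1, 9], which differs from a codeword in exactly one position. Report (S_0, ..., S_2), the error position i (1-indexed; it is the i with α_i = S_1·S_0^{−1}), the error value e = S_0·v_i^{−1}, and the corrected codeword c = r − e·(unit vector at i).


S = (6, 2, 5), error at position 1, error magnitude e = 6, c = [2, 0, 11, 1, 9].

Step 1: column multipliers v_i = (∏_{j≠i}(α_i − α_j))^{−1} mod 13.
  i = 1 (α = 9): (9−3)(9−10)(9−6)(9−4) = 6·(−1)·3·5 = −90 ≡ 1, so v_1 = 1^{−1} = 1 (mod 13).
  i = 2 (α = 3): (3−9)(3−10)(3−6)(3−4) = (−6)·(−7)·(−3)·(−1) = 126 ≡ 9, so v_2 = 9^{−1} = 3 (mod 13).
  i = 3 (α = 10): (10−9)(10−3)(10−6)(10−4) = 1·7·4·6 = 168 ≡ 12, so v_3 = 12^{−1} = 12 (mod 13).
  i = 4 (α = 6): (6−9)(6−3)(6−10)(6−4) = (−3)·3·(−4)·2 = 72 ≡ 7, so v_4 = 7^{−1} = 2 (mod 13).
  i = 5 (α = 4): (4−9)(4−3)(4−10)(4−6) = (−5)·1·(−6)·(−2) = −60 ≡ 5, so v_5 = 5^{−1} = 8 (mod 13).
  v = [1, 3, 12, 2, 8].
Step 2: syndromes of r = [8, 0, 11, 1, 9] (all sums mod 13).
  S_0 = Σ v_i r_i = 1·8 + 3·0 + 12·11 + 2·1 + 8·9 = 214 ≡ 6.
  S_1 = Σ v_i α_i r_i = 1·9·8 + 3·3·0 + 12·10·11 + 2·6·1 + 8·4·9 = 1692 ≡ 2.
  α_i^2 mod 13 = [3, 9, 9, 10, 3].
  S_2 = Σ v_i α_i^2 r_i = 1·3·8 + 3·9·0 + 12·9·11 + 2·10·1 + 8·3·9 = 1448 ≡ 5.
  S = (6, 2, 5) ≠ 0, so r is not a codeword (an error is present).
Step 3: locate the error. For a single error e at position i, S_ℓ = v_i·e·α_i^ℓ, so α_err = S_1/S_0.
  S_0^{−1} = 6^{−1} = 11 (mod 13), so α_err = 2·11 = 22 ≡ 9 = α_1. Error position i = 1.
  Consistency check: S_2/S_1 = 5·7 = 35 ≡ 9 = α_err ✓ (single-error assumption holds).
Step 4: error magnitude e = S_0/v_1 = S_0·∏_{j≠1}(α_1 − α_j) = 6·1 = 6 ≡ 6 (mod 13).
Step 5: correct position 1: c_1 = r_1 − e = 8 − 6 ≡ 2 (mod 13). Hence c = [2, 0, 11, 1, 9].
  Check: interpolating c through the α_i gives m(x) = 12 + 9·x (degree < 2) with m(α_i) = c_i for every i, so c is indeed a codeword.


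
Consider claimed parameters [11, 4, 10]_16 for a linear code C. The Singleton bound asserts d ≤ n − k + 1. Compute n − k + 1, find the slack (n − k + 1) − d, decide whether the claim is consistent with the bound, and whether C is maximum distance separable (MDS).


Singleton RHS = n − k + 1 = 8, slack = -2, bound violated (no such code; not MDS).

Singleton bound: d ≤ n − k + 1.
Here n = 11, k = 4, so n − k + 1 = 8.
Given d = 10, check d ≤ 8: NO.
Slack = (n − k + 1) − d = -2.
The slack is negative: d = 10 exceeds n − k + 1 = 8 by 2, so the Singleton bound is violated and no linear [11, 4, 10]_16 code can exist. In particular it is not MDS (MDS requires d = n − k + 1 exactly).
Description: the claimed parameters are [11, 4, 10]_16; such a code would be impossible (violates the Singleton bound).


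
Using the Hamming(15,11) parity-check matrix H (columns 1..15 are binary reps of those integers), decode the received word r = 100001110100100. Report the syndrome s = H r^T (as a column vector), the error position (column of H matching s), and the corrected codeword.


s = (1, 1, 1, 1)^T, error position = 15, corrected codeword c = 100001110100101

Compute s = H r^T mod 2 one row at a time:
  s_1 = 1 + 0 + 1 + 0 + 0 + 1 + 0 + 0 = 3 ≡ 1 (mod 2).
  s_2 = 0 + 0 + 1 + 1 + 0 + 1 + 0 + 0 = 3 ≡ 1 (mod 2).
  s_3 = 0 + 0 + 1 + 1 + 1 + 0 + 0 + 0 = 3 ≡ 1 (mod 2).
  s_4 = 1 + 0 + 0 + 1 + 0 + 0 + 1 + 0 = 3 ≡ 1 (mod 2).
s = (1, 1, 1, 1)^T — this equals column 15 of H (binary 1111), so error is at position 15.
Correct: flip bit 15 of r = 100001110100100 to get c = 100001110100101.


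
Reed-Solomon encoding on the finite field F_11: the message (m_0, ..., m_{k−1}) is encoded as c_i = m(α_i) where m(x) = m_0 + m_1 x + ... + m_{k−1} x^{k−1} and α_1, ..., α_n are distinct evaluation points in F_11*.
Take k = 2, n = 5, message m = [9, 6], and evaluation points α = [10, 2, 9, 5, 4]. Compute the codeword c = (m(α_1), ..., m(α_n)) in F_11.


c = [3, 10, 8, 6, 0]

Message polynomial: m(x) = 9 + 6·x (mod 11).
For each evaluation point α_i, compute m(α_i) mod 11:
  α_1 = 10: Horner steps 6 → 3, so m(10) = 3.
  α_2 = 2: Horner steps 6 → 10, so m(2) = 10.
  α_3 = 9: Horner steps 6 → 8, so m(9) = 8.
  α_4 = 5: Horner steps 6 → 6, so m(5) = 6.
  α_5 = 4: Horner steps 6 → 0, so m(4) = 0.
Codeword c = [3, 10, 8, 6, 0] ∈ F_11^5.


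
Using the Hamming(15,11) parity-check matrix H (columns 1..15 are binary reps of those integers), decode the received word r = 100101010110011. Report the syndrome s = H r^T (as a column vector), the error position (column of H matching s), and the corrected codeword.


s = (1, 0, 1, 1)^T, error position = 11, corrected codeword c = 100101010100011

Compute s = H r^T mod 2 one row at a time:
  s_1 = 1 + 0 + 1 + 1 + 0 + 0 + 1 + 1 = 5 ≡ 1 (mod 2).
  s_2 = 1 + 0 + 1 + 0 + 0 + 0 + 1 + 1 = 4 ≡ 0 (mod 2).
  s_3 = 0 + 0 + 1 + 0 + 1 + 1 + 1 + 1 = 5 ≡ 1 (mod 2).
  s_4 = 1 + 0 + 0 + 0 + 0 + 1 + 0 + 1 = 3 ≡ 1 (mod 2).
s = (1, 0, 1, 1)^T — this equals column 11 of H (binary 1011), so error is at position 11.
Correct: flip bit 11 of r = 100101010110011 to get c = 100101010100011.


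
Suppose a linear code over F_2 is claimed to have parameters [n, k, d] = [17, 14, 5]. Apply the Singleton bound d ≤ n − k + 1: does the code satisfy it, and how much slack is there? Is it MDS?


Singleton RHS = n − k + 1 = 4, slack = -1, bound violated (no such code; not MDS).

Singleton bound: d ≤ n − k + 1.
Here n = 17, k = 14, so n − k + 1 = 4.
Given d = 5, check d ≤ 4: NO.
Slack = (n − k + 1) − d = -1.
The slack is negative: d = 5 exceeds n − k + 1 = 4 by 1, so the Singleton bound is violated and no linear [17, 14, 5]_2 code can exist. In particular it is not MDS (MDS requires d = n − k + 1 exactly).
Description: the claimed parameters are [17, 14, 5]_2; such a code would be impossible (violates the Singleton bound).


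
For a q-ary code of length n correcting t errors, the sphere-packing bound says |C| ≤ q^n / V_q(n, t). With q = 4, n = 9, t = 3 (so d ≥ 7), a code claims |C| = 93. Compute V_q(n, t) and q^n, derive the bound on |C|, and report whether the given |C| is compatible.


V_q(n, t) = 2620, q^n = 262144, Hamming bound = 100, |C| = 93 ≤ bound (satisfied).

Step 1: Compute V_q(n, t) = Σ_{j=0}^3 C(n, j) (q−1)^j.
  j = 0: C(9,0)·(3)^0 = 1·1 = 1.
  j = 1: C(9,1)·(3)^1 = 9·3 = 27.
  j = 2: C(9,2)·(3)^2 = 36·9 = 324.
  j = 3: C(9,3)·(3)^3 = 84·27 = 2268.
  V_q(n, t) = 1 + 27 + 324 + 2268 = 2620.
Step 2: q^n = 4^9 = 262144.
Step 3: Hamming bound ⌊q^n / V_q(n,t)⌋ = ⌊262144/2620⌋ = 100.
Step 4: Compare |C| = 93 to 100: satisfied.
The claimed |C| lies below the Hamming bound.


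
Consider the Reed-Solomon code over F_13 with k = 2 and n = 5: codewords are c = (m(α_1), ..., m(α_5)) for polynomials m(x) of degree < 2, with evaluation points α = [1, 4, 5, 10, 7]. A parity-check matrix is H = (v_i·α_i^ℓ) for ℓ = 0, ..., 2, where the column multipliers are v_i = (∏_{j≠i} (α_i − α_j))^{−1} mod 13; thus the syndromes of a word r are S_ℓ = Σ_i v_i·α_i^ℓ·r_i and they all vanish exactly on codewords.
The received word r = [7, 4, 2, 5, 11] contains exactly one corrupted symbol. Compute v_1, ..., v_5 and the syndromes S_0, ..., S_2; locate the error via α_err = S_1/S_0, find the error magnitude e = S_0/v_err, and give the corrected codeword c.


S = (8, 8, 8), error at position 1, error magnitude e = 10, c = [10, 4, 2, 5, 11].

Step 1: column multipliers v_i = (∏_{j≠i}(α_i − α_j))^{−1} mod 13.
  i = 1 (α = 1): (1−4)(1−5)(1−10)(1−7) = (−3)·(−4)·(−9)·(−6) = 648 ≡ 11, so v_1 = 11^{−1} = 6 (mod 13).
  i = 2 (α = 4): (4−1)(4−5)(4−10)(4−7) = 3·(−1)·(−6)·(−3) = −54 ≡ 11, so v_2 = 11^{−1} = 6 (mod 13).
  i = 3 (α = 5): (5−1)(5−4)(5−10)(5−7) = 4·1·(−5)·(−2) = 40 ≡ 1, so v_3 = 1^{−1} = 1 (mod 13).
  i = 4 (α = 10): (10−1)(10−4)(10−5)(10−7) = 9·6·5·3 = 810 ≡ 4, so v_4 = 4^{−1} = 10 (mod 13).
  i = 5 (α = 7): (7−1)(7−4)(7−5)(7−10) = 6·3·2·(−3) = −108 ≡ 9, so v_5 = 9^{−1} = 3 (mod 13).
  v = [6, 6, 1, 10, 3].
Step 2: syndromes of r = [7, 4, 2, 5, 11] (all sums mod 13).
  S_0 = Σ v_i r_i = 6·7 + 6·4 + 1·2 + 10·5 + 3·11 = 151 ≡ 8.
  S_1 = Σ v_i α_i r_i = 6·1·7 + 6·4·4 + 1·5·2 + 10·10·5 + 3·7·11 = 879 ≡ 8.
  α_i^2 mod 13 = [1, 3, 12, 9, 10].
  S_2 = Σ v_i α_i^2 r_i = 6·1·7 + 6·3·4 + 1·12·2 + 10·9·5 + 3·10·11 = 918 ≡ 8.
  S = (8, 8, 8) ≠ 0, so r is not a codeword (an error is present).
Step 3: locate the error. For a single error e at position i, S_ℓ = v_i·e·α_i^ℓ, so α_err = S_1/S_0.
  S_0^{−1} = 8^{−1} = 5 (mod 13), so α_err = 8·5 = 40 ≡ 1 = α_1. Error position i = 1.
  Consistency check: S_2/S_1 = 8·5 = 40 ≡ 1 = α_err ✓ (single-error assumption holds).
Step 4: error magnitude e = S_0/v_1 = S_0·∏_{j≠1}(α_1 − α_j) = 8·11 = 88 ≡ 10 (mod 13).
Step 5: correct position 1: c_1 = r_1 − e = 7 − 10 ≡ 10 (mod 13). Hence c = [10, 4, 2, 5, 11].
  Check: interpolating c through the α_i gives m(x) = 12 + 11·x (degree < 2) with m(α_i) = c_i for every i, so c is indeed a codeword.


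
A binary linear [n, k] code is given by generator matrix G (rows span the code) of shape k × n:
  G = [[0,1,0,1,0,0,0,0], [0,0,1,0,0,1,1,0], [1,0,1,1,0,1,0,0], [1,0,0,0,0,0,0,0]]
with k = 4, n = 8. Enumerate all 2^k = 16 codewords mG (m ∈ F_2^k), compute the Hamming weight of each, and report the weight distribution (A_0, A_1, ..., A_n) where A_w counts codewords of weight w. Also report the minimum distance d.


Weight distribution: A_0 = 1, A_1 = 1, A_2 = 3, A_3 = 6, A_4 = 3, A_5 = 1, A_6 = 1. Minimum distance d = 1.

Enumerate all 2^4 = 16 messages m ∈ F_2^4.
For each, compute codeword c = mG in F_2^8, then tally its weight.
  m = 0000 → c = 00000000, weight = 0.
  m = 1000 → c = 01010000, weight = 2.
  m = 0100 → c = 00100110, weight = 3.
  m = 1100 → c = 01110110, weight = 5.
  m = 0010 → c = 10110100, weight = 4.
  m = 1010 → c = 11100100, weight = 4.
  m = 0110 → c = 10010010, weight = 3.
  m = 1110 → c = 11000010, weight = 3.
  m = 0001 → c = 10000000, weight = 1.
  m = 1001 → c = 11010000, weight = 3.
  m = 0101 → c = 10100110, weight = 4.
  m = 1101 → c = 11110110, weight = 6.
  m = 0011 → c = 00110100, weight = 3.
  m = 1011 → c = 01100100, weight = 3.
  m = 0111 → c = 00010010, weight = 2.
  m = 1111 → c = 01000010, weight = 2.
Tally weights:
  weight 0: 1 codewords.
  weight 1: 1 codewords.
  weight 2: 3 codewords.
  weight 3: 6 codewords.
  weight 4: 3 codewords.
  weight 5: 1 codewords.
  weight 6: 1 codewords.
Minimum distance d = smallest w > 0 with A_w > 0 = 1.
Sanity: Σ A_w = 16 = 2^4 = 16 ✓.


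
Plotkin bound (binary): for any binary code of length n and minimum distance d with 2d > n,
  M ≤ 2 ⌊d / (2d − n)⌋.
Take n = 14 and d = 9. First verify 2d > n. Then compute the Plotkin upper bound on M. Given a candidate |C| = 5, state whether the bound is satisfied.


Plotkin bound M ≤ 4; given |C| = 5 > bound (violated).

Check applicability: 2d = 18, n = 14.
2d − n = 4 > 0, so Plotkin applies.
Compute d/(2d−n) = 9/4 ≈ 2.2500.
⌊d/(2d−n)⌋ = 2.
Plotkin bound: M ≤ 2·2 = 4.
Given |C| = 5, check: VIOLATED.
This |C| is above the Plotkin bound, so no binary code with n = 14, d = 9 and 5 codewords exists.


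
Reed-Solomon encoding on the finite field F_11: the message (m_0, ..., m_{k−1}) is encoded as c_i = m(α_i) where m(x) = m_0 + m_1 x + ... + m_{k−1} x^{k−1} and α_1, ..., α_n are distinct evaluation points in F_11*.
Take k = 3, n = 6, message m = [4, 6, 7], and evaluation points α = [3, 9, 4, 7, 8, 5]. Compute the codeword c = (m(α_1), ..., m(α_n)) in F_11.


c = [8, 9, 8, 4, 5, 0]

Message polynomial: m(x) = 4 + 6·x + 7·x^2 (mod 11).
For each evaluation point α_i, compute m(α_i) mod 11:
  α_1 = 3: Horner steps 7 → 5 → 8, so m(3) = 8.
  α_2 = 9: Horner steps 7 → 3 → 9, so m(9) = 9.
  α_3 = 4: Horner steps 7 → 1 → 8, so m(4) = 8.
  α_4 = 7: Horner steps 7 → 0 → 4, so m(7) = 4.
  α_5 = 8: Horner steps 7 → 7 → 5, so m(8) = 5.
  α_6 = 5: Horner steps 7 → 8 → 0, so m(5) = 0.
Codeword c = [8, 9, 8, 4, 5, 0] ∈ F_11^6.
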